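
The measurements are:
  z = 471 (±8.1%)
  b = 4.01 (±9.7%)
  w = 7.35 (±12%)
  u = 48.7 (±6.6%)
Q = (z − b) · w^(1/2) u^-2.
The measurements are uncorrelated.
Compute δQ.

0.0888

Let h = z − b = 467. δh = √(δz² + δb²) = √(1460 + 0.151) = 38.2, so δh/h = 0.0817.
Q is then a monomial in h, w, u:
δQ/Q = √((δh/h)² + (½·δw/w)² + (-2·δu/u)²) = √(0.00667 + 0.00360 + 0.0174) = 0.166
Q = 0.534, so δQ = 0.166 × 0.534 = 0.0888.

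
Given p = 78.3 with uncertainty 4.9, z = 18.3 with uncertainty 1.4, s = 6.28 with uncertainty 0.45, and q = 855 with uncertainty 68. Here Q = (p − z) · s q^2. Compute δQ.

5.34e+07

Let u = p − z = 60.0. δu = √(δp² + δz²) = √(24.0 + 1.96) = 5.10, so δu/u = 0.0849.
Q is then a monomial in u, s, q:
δQ/Q = √((δu/u)² + (1·δs/s)² + (2·δq/q)²) = √(0.00721 + 0.00513 + 0.0253) = 0.194
Q = 2.75e+08, so δQ = 0.194 × 2.75e+08 = 5.34e+07.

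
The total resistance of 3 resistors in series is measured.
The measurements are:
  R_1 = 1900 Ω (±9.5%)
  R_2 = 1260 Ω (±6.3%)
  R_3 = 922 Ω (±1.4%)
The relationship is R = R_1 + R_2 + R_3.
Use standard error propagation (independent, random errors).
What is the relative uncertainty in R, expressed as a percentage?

R is a linear combination, so absolute uncertainties add in quadrature:
  (δR_1)² = 32600;  (δR_2)² = 6300;  (δR_3)² = 167
δR = √(39000) = 198 Ω
R = 4080 Ω, so δR/R = 198/4080 = 0.0484.

4.84%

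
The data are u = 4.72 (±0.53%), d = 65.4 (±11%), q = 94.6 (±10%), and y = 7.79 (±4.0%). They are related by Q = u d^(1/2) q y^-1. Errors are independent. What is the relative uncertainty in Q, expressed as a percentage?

12.1%

Since Q is a product/quotient, work with relative uncertainties:
  (1·δu/u)² = (1×0.00530)² = 2.81e-05;  (½·δd/d)² = (0.5×0.110)² = 0.00302;  (1·δq/q)² = (1×0.100)² = 0.0100;  (-1·δy/y)² = (-1×0.0400)² = 0.00160
δQ/Q = √(0.0147) = 0.121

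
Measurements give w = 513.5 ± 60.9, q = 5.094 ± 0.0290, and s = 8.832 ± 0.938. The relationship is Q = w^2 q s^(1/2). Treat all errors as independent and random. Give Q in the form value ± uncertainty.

(3.992 ± 0.971) × 10^6

Since Q is a product/quotient, work with relative uncertainties:
  (2·δw/w)² = (2×0.119)² = 0.0563;  (1·δq/q)² = (1×0.00569)² = 3.24e-05;  (½·δs/s)² = (0.5×0.106)² = 0.00282
δQ/Q = √(0.0591) = 0.243
Q = 3.992e+06, so δQ = 0.243 × 3.992e+06 = 9.71e+05.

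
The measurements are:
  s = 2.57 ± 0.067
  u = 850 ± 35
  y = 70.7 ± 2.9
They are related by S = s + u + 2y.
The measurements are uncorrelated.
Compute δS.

35.5

For a sum/difference, combine absolute errors in quadrature:
  (δs)² = 0.00449;  (δu)² = 1220;  (2·δy)² = 33.6
δS = √(1260) = 35.5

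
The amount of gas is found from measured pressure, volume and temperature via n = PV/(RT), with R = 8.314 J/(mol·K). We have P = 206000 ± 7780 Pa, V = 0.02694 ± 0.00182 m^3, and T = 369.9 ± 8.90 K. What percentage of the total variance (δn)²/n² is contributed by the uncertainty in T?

8.81%

(δn/n)² = (1·δP/P)² + (1·δV/V)² + (-1·δT/T)²
  P term: (1×0.0378)² = 0.00143
  V term: (1×0.0676)² = 0.00456
  T term: (-1×0.0241)² = 0.000579
Total = 0.00657. Share from T = 0.000579/0.00657 = 0.0881.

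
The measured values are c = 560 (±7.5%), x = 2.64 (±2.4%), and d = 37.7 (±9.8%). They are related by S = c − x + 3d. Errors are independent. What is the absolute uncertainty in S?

43.4

Absolute uncertainties add in quadrature for a linear combination:
  (δc)² = 1760;  (δx)² = 0.00401;  (3·δd)² = 123
δS = √(1890) = 43.4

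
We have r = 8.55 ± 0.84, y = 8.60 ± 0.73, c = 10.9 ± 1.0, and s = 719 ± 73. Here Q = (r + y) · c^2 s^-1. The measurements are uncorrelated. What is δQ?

Let u = r + y = 17.1. δu = √(δr² + δy²) = √(0.706 + 0.533) = 1.11, so δu/u = 0.0649.
Q is then a monomial in u, c, s:
δQ/Q = √((δu/u)² + (2·δc/c)² + (-1·δs/s)²) = √(0.00421 + 0.0337 + 0.0103) = 0.220
Q = 2.83, so δQ = 0.220 × 2.83 = 0.622.

0.622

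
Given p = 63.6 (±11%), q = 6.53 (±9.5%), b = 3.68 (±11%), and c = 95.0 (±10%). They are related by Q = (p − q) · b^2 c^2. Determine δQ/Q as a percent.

Let u = p − q = 57.1. δu = √(δp² + δq²) = √(48.9 + 0.385) = 7.02, so δu/u = 0.123.
Q is then a monomial in u, b, c:
δQ/Q = √((δu/u)² + (2·δb/b)² + (2·δc/c)²) = √(0.0151 + 0.0484 + 0.0400) = 0.322

32.2%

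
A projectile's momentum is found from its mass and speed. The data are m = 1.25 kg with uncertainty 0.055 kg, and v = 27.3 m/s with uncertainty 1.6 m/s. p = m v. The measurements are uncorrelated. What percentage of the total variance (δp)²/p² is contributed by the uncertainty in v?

(δp/p)² = (1·δm/m)² + (1·δv/v)²
  m term: (1×0.0440)² = 0.00194
  v term: (1×0.0586)² = 0.00343
Total = 0.00537. Share from v = 0.00343/0.00537 = 0.640.

64.0%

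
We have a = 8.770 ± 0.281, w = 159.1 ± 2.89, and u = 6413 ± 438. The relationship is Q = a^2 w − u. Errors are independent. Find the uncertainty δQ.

925

Let p = a^2·w = 12240. δp/p = √((2·δa/a)² + (1·δw/w)²) = √(0.00411 + 0.000330) = 0.0666, so δp = 815.
Q = p − u: δQ = √(δp² + δu²) = √(6.64e+05 + 1.92e+05) = 925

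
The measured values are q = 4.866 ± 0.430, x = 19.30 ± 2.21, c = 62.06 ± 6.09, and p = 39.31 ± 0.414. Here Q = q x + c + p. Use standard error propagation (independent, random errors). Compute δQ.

Let w = q·x = 93.91. δw/w = √((1·δq/q)² + (1·δx/x)²) = √(0.00781 + 0.0131) = 0.145, so δw = 13.6.
Q = w + c + p: δQ = √(δw² + δc² + δp²) = √(185 + 37.1 + 0.171) = 14.9

14.9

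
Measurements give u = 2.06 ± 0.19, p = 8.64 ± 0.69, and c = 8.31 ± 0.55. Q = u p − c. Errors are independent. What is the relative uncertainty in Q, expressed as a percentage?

23.6%

Let w = u·p = 17.8. δw/w = √((1·δu/u)² + (1·δp/p)²) = √(0.00851 + 0.00638) = 0.122, so δw = 2.17.
Q = w − c: δQ = √(δw² + δc²) = √(4.72 + 0.303) = 2.24
Q = 9.49, so δQ/Q = 2.24/9.49 = 0.236.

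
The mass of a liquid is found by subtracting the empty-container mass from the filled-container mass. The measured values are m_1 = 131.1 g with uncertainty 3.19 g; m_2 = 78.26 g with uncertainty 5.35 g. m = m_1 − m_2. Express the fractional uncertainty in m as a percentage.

11.8%

Each term contributes (cᵢ δxᵢ)² to (δm)²:
  (δm_1)² = 10.2;  (δm_2)² = 28.6
δm = √(38.8) = 6.23 g
m = 52.84 g, so δm/m = 6.23/52.84 = 0.118.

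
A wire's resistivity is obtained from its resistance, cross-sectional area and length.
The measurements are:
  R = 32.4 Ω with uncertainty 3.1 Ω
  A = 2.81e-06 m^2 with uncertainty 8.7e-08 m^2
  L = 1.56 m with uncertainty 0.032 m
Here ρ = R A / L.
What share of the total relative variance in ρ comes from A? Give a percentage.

(δρ/ρ)² = (1·δR/R)² + (1·δA/A)² + (-1·δL/L)²
  R term: (1×0.0957)² = 0.00915
  A term: (1×0.0310)² = 0.000959
  L term: (-1×0.0205)² = 0.000421
Total = 0.0105. Share from A = 0.000959/0.0105 = 0.0910.

9.10%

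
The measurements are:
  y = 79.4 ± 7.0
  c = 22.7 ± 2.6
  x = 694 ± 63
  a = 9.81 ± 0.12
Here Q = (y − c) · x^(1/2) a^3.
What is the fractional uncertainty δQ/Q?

0.144

Let u = y − c = 56.7. δu = √(δy² + δc²) = √(49.0 + 6.76) = 7.47, so δu/u = 0.132.
Q is then a monomial in u, x, a:
δQ/Q = √((δu/u)² + (½·δx/x)² + (3·δa/a)²) = √(0.0173 + 0.00206 + 0.00135) = 0.144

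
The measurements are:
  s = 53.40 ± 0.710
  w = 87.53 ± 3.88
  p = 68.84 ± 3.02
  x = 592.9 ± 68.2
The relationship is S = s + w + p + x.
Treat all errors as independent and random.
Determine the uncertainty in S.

68.4

Absolute uncertainties add in quadrature for a linear combination:
  (δs)² = 0.504;  (δw)² = 15.1;  (δp)² = 9.12;  (δx)² = 4650
δS = √(4680) = 68.4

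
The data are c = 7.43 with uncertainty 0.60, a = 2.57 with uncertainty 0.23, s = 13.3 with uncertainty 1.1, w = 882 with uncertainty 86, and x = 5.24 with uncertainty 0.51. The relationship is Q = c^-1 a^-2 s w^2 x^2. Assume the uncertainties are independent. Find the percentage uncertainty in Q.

Relative error in a monomial: (δQ/Q)² = Σ (nᵢ · δxᵢ/xᵢ)².
  (-1·δc/c)² = (-1×0.0808)² = 0.00652;  (-2·δa/a)² = (-2×0.0895)² = 0.0320;  (1·δs/s)² = (1×0.0827)² = 0.00684;  (2·δw/w)² = (2×0.0975)² = 0.0380;  (2·δx/x)² = (2×0.0973)² = 0.0379
δQ/Q = √(0.121) = 0.348

34.8%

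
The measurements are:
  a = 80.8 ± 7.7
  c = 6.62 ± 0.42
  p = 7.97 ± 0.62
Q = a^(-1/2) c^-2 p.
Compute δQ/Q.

0.156

For a monomial Q ∝ a^(-1/2), c^-2, p, fractional errors add in quadrature:
  (−½·δa/a)² = (-0.5×0.0953)² = 0.00227;  (-2·δc/c)² = (-2×0.0634)² = 0.0161;  (1·δp/p)² = (1×0.0778)² = 0.00605
δQ/Q = √(0.0244) = 0.156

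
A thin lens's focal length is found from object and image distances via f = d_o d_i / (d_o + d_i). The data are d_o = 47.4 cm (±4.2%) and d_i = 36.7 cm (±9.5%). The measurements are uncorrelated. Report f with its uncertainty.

∂f/∂d_o = (d_i/(d_o+d_i))² = 0.190;  ∂f/∂d_i = (d_o/(d_o+d_i))² = 0.318
δf = √((∂f/∂d_o · δd_o)² + (∂f/∂d_i · δd_i)²) = √(0.144 + 1.23) = 1.17 cm
f = 20.7 cm.

20.7 ± 1.17 cm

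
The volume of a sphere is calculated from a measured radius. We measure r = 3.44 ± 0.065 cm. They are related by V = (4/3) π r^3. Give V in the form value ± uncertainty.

171 ± 9.67 cm^3

V ∝ r^3, so δV/V = |3| · δr/r = 3 × 0.0189 = 0.0567.
V = 171 cm^3, so δV = 0.0567 × 171 = 9.67 cm^3.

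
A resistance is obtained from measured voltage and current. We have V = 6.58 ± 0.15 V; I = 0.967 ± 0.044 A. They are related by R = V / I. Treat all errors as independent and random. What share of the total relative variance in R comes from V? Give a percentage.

(δR/R)² = (1·δV/V)² + (-1·δI/I)²
  V term: (1×0.0228)² = 0.000520
  I term: (-1×0.0455)² = 0.00207
Total = 0.00259. Share from V = 0.000520/0.00259 = 0.201.

20.1%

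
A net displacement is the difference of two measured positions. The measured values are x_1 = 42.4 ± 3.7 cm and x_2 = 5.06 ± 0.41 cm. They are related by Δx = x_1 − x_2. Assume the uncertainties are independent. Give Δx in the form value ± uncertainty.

Each term contributes (cᵢ δxᵢ)² to (δΔx)²:
  (δx_1)² = 13.7;  (δx_2)² = 0.168
δΔx = √(13.9) = 3.72 cm
Δx = 37.3 cm.

37.3 ± 3.72 cm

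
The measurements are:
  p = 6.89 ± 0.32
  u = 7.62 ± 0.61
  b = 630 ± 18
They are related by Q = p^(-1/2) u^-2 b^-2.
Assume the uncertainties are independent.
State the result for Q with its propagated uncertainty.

Since Q is a product/quotient, work with relative uncertainties:
  (−½·δp/p)² = (-0.5×0.0464)² = 0.000539;  (-2·δu/u)² = (-2×0.0801)² = 0.0256;  (-2·δb/b)² = (-2×0.0286)² = 0.00327
δQ/Q = √(0.0294) = 0.172
Q = 1.65e-08, so δQ = 0.172 × 1.65e-08 = 2.84e-09.

(1.65 ± 0.284) × 10^-8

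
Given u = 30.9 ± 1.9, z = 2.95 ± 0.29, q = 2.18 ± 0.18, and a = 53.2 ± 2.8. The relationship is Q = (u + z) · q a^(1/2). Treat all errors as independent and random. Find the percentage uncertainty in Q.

10.4%

Let w = u + z = 33.9. δw = √(δu² + δz²) = √(3.61 + 0.0841) = 1.92, so δw/w = 0.0568.
Q is then a monomial in w, q, a:
δQ/Q = √((δw/w)² + (1·δq/q)² + (½·δa/a)²) = √(0.00322 + 0.00682 + 0.000693) = 0.104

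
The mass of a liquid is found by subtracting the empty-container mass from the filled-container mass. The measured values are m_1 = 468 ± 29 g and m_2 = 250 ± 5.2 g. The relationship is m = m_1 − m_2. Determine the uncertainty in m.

29.5 g

Sums and differences: (δm)² = Σ (cᵢ δxᵢ)².
  (δm_1)² = 841;  (δm_2)² = 27.0
δm = √(868) = 29.5 g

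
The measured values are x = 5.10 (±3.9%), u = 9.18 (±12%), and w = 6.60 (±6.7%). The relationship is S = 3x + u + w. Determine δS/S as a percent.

Each term contributes (cᵢ δxᵢ)² to (δS)²:
  (3·δx)² = 0.356;  (δu)² = 1.21;  (δw)² = 0.196
δS = √(1.77) = 1.33
S = 31.1, so δS/S = 1.33/31.1 = 0.0427.

4.27%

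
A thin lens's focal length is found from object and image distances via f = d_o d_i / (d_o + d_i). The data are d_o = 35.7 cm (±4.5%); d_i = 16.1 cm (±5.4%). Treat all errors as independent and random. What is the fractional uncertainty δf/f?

0.0398

∂f/∂d_o = (d_i/(d_o+d_i))² = 0.0966;  ∂f/∂d_i = (d_o/(d_o+d_i))² = 0.475
δf = √((∂f/∂d_o · δd_o)² + (∂f/∂d_i · δd_i)²) = √(0.0241 + 0.171) = 0.441 cm
f = 11.1 cm, so δf/f = 0.441/11.1 = 0.0398.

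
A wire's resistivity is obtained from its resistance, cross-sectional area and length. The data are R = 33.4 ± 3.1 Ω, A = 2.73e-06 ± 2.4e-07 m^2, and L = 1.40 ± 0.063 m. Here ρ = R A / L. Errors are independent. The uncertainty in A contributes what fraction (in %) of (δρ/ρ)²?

42.1%

(δρ/ρ)² = (1·δR/R)² + (1·δA/A)² + (-1·δL/L)²
  R term: (1×0.0928)² = 0.00861
  A term: (1×0.0879)² = 0.00773
  L term: (-1×0.0450)² = 0.00203
Total = 0.0184. Share from A = 0.00773/0.0184 = 0.421.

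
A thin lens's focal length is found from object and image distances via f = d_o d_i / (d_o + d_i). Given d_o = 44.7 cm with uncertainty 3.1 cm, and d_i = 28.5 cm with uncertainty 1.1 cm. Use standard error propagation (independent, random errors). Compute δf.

0.624 cm

∂f/∂d_o = (d_i/(d_o+d_i))² = 0.152;  ∂f/∂d_i = (d_o/(d_o+d_i))² = 0.373
δf = √((∂f/∂d_o · δd_o)² + (∂f/∂d_i · δd_i)²) = √(0.221 + 0.168) = 0.624 cm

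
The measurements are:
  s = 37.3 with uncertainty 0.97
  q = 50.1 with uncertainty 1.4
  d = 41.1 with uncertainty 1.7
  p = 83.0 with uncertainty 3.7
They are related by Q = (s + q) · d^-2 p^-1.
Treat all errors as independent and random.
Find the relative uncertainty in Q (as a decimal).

Let u = s + q = 87.4. δu = √(δs² + δq²) = √(0.941 + 1.96) = 1.70, so δu/u = 0.0195.
Q is then a monomial in u, d, p:
δQ/Q = √((δu/u)² + (-2·δd/d)² + (-1·δp/p)²) = √(0.000380 + 0.00684 + 0.00199) = 0.0960

0.0960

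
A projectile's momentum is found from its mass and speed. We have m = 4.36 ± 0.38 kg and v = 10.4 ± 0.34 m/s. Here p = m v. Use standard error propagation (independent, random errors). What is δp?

p is a product of powers, so relative uncertainties combine in quadrature:
  (1·δm/m)² = (1×0.0872)² = 0.00760;  (1·δv/v)² = (1×0.0327)² = 0.00107
δp/p = √(0.00866) = 0.0931
p = 45.3 kg·m/s, so δp = 0.0931 × 45.3 = 4.22 kg·m/s.

4.22 kg·m/s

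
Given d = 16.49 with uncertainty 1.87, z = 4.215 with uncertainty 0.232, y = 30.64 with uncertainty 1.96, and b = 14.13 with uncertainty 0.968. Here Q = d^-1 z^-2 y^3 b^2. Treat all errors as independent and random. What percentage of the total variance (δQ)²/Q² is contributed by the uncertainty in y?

(δQ/Q)² = (-1·δd/d)² + (-2·δz/z)² + (3·δy/y)² + (2·δb/b)²
  d term: (-1×0.113)² = 0.0129
  z term: (-2×0.0550)² = 0.0121
  y term: (3×0.0640)² = 0.0368
  b term: (2×0.0685)² = 0.0188
Total = 0.0806. Share from y = 0.0368/0.0806 = 0.457.

45.7%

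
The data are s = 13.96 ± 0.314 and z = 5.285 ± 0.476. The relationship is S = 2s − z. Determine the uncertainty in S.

0.788

Each term contributes (cᵢ δxᵢ)² to (δS)²:
  (2·δs)² = 0.394;  (δz)² = 0.227
δS = √(0.621) = 0.788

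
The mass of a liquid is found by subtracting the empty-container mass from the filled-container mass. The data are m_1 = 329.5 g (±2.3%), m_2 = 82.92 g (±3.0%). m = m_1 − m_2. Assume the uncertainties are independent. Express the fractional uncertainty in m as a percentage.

3.23%

For a sum/difference, combine absolute errors in quadrature:
  (δm_1)² = 57.4;  (δm_2)² = 6.19
δm = √(63.6) = 7.98 g
m = 246.6 g, so δm/m = 7.98/246.6 = 0.0323.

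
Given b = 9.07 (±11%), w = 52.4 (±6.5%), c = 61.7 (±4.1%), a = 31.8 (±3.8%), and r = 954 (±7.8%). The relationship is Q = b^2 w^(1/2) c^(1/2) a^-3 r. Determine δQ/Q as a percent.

Products/powers → add relative errors in quadrature, weighted by exponent:
  (2·δb/b)² = (2×0.110)² = 0.0484;  (½·δw/w)² = (0.5×0.0650)² = 0.00106;  (½·δc/c)² = (0.5×0.0410)² = 0.000420;  (-3·δa/a)² = (-3×0.0380)² = 0.0130;  (1·δr/r)² = (1×0.0780)² = 0.00608
δQ/Q = √(0.0690) = 0.263

26.3%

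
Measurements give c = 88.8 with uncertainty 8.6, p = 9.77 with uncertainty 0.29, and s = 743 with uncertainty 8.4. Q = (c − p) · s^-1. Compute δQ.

0.0116

Let u = c − p = 79.0. δu = √(δc² + δp²) = √(74.0 + 0.0841) = 8.60, so δu/u = 0.109.
Q is then a monomial in u, s:
δQ/Q = √((δu/u)² + (-1·δs/s)²) = √(0.0119 + 0.000128) = 0.109
Q = 0.106, so δQ = 0.109 × 0.106 = 0.0116.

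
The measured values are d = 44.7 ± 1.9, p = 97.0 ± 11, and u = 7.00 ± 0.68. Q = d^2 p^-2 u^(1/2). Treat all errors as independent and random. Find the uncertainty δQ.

Q is a product of powers, so relative uncertainties combine in quadrature:
  (2·δd/d)² = (2×0.0425)² = 0.00723;  (-2·δp/p)² = (-2×0.113)² = 0.0514;  (½·δu/u)² = (0.5×0.0971)² = 0.00236
δQ/Q = √(0.0610) = 0.247
Q = 0.562, so δQ = 0.247 × 0.562 = 0.139.

0.139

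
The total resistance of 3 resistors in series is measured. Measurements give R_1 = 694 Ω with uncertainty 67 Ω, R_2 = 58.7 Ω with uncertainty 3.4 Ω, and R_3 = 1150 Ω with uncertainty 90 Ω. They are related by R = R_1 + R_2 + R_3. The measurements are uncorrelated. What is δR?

112 Ω

R is a linear combination, so absolute uncertainties add in quadrature:
  (δR_1)² = 4490;  (δR_2)² = 11.6;  (δR_3)² = 8100
δR = √(12600) = 112 Ω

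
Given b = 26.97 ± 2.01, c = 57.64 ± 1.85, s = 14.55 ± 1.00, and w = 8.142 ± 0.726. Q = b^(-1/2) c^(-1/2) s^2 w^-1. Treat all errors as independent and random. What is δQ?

Q is a product of powers, so relative uncertainties combine in quadrature:
  (−½·δb/b)² = (-0.5×0.0745)² = 0.00139;  (−½·δc/c)² = (-0.5×0.0321)² = 0.000258;  (2·δs/s)² = (2×0.0687)² = 0.0189;  (-1·δw/w)² = (-1×0.0892)² = 0.00795
δQ/Q = √(0.0285) = 0.169
Q = 0.6595, so δQ = 0.169 × 0.6595 = 0.111.

0.111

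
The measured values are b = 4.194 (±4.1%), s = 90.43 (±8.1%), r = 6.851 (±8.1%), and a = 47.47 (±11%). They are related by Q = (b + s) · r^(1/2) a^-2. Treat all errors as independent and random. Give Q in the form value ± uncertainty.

Let u = b + s = 94.62. δu = √(δb² + δs²) = √(0.0296 + 53.7) = 7.33, so δu/u = 0.0774.
Q is then a monomial in u, r, a:
δQ/Q = √((δu/u)² + (½·δr/r)² + (-2·δa/a)²) = √(0.00600 + 0.00164 + 0.0484) = 0.237
Q = 0.1099, so δQ = 0.237 × 0.1099 = 0.0260.

0.1099 ± 0.0260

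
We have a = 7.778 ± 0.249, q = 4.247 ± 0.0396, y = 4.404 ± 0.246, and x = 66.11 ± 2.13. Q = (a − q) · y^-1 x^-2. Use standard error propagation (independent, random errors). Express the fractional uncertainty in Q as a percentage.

11.1%

Let u = a − q = 3.531. δu = √(δa² + δq²) = √(0.0620 + 0.00157) = 0.252, so δu/u = 0.0714.
Q is then a monomial in u, y, x:
δQ/Q = √((δu/u)² + (-1·δy/y)² + (-2·δx/x)²) = √(0.00510 + 0.00312 + 0.00415) = 0.111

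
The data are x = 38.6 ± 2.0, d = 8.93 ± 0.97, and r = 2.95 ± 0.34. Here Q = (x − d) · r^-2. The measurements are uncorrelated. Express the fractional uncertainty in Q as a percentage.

Let u = x − d = 29.7. δu = √(δx² + δd²) = √(4.00 + 0.941) = 2.22, so δu/u = 0.0749.
Q is then a monomial in u, r:
δQ/Q = √((δu/u)² + (-2·δr/r)²) = √(0.00561 + 0.0531) = 0.242

24.2%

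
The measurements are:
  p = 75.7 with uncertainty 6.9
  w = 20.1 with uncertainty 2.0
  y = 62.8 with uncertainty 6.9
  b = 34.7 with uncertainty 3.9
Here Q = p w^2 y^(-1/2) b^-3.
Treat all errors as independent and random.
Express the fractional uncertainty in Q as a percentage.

40.6%

Q is a product of powers, so relative uncertainties combine in quadrature:
  (1·δp/p)² = (1×0.0911)² = 0.00831;  (2·δw/w)² = (2×0.0995)² = 0.0396;  (−½·δy/y)² = (-0.5×0.110)² = 0.00302;  (-3·δb/b)² = (-3×0.112)² = 0.114
δQ/Q = √(0.165) = 0.406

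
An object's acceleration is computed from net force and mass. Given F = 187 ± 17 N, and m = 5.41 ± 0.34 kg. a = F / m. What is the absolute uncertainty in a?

3.82 m/s^2

a is a product of powers, so relative uncertainties combine in quadrature:
  (1·δF/F)² = (1×0.0909)² = 0.00826;  (-1·δm/m)² = (-1×0.0628)² = 0.00395
δa/a = √(0.0122) = 0.111
a = 34.6 m/s^2, so δa = 0.111 × 34.6 = 3.82 m/s^2.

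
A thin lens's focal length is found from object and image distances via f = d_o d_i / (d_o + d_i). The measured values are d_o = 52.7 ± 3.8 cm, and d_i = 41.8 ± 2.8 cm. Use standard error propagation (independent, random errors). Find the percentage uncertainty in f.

4.91%

∂f/∂d_o = (d_i/(d_o+d_i))² = 0.196;  ∂f/∂d_i = (d_o/(d_o+d_i))² = 0.311
δf = √((∂f/∂d_o · δd_o)² + (∂f/∂d_i · δd_i)²) = √(0.553 + 0.758) = 1.15 cm
f = 23.3 cm, so δf/f = 1.15/23.3 = 0.0491.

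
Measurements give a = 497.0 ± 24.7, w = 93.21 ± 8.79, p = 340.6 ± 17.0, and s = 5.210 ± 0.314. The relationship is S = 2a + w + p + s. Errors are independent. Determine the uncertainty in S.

53.0

For a sum/difference, combine absolute errors in quadrature:
  (2·δa)² = 2440;  (δw)² = 77.3;  (δp)² = 289;  (δs)² = 0.0986
δS = √(2810) = 53.0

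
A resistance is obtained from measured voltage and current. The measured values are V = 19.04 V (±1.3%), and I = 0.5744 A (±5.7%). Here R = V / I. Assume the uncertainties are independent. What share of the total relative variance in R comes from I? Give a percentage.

95.1%

(δR/R)² = (1·δV/V)² + (-1·δI/I)²
  V term: (1×0.0130)² = 0.000169
  I term: (-1×0.0570)² = 0.00325
Total = 0.00342. Share from I = 0.00325/0.00342 = 0.951.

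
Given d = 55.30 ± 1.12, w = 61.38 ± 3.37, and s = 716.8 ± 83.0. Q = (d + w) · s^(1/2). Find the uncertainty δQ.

Let u = d + w = 116.7. δu = √(δd² + δw²) = √(1.25 + 11.4) = 3.55, so δu/u = 0.0304.
Q is then a monomial in u, s:
δQ/Q = √((δu/u)² + (½·δs/s)²) = √(0.000926 + 0.00335) = 0.0654
Q = 3124, so δQ = 0.0654 × 3124 = 204.

204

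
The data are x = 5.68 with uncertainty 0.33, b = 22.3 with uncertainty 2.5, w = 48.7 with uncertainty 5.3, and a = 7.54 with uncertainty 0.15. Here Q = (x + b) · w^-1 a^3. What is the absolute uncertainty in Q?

37.8

Let u = x + b = 28.0. δu = √(δx² + δb²) = √(0.109 + 6.25) = 2.52, so δu/u = 0.0901.
Q is then a monomial in u, w, a:
δQ/Q = √((δu/u)² + (-1·δw/w)² + (3·δa/a)²) = √(0.00812 + 0.0118 + 0.00356) = 0.153
Q = 246, so δQ = 0.153 × 246 = 37.8.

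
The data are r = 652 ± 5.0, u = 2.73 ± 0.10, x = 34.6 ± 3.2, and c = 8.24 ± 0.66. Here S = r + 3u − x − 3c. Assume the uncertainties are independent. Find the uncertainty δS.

6.27

Sums and differences: (δS)² = Σ (cᵢ δxᵢ)².
  (δr)² = 25.0;  (3·δu)² = 0.0900;  (δx)² = 10.2;  (3·δc)² = 3.92
δS = √(39.3) = 6.27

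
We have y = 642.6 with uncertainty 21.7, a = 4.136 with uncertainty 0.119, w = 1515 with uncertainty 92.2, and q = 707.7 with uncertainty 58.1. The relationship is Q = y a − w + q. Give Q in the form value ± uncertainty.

Let p = y·a = 2658. δp/p = √((1·δy/y)² + (1·δa/a)²) = √(0.00114 + 0.000828) = 0.0444, so δp = 118.
Q = p − w + q: δQ = √(δp² + δw² + δq²) = √(13900 + 8500 + 3380) = 161
Q = 1850.

1850 ± 161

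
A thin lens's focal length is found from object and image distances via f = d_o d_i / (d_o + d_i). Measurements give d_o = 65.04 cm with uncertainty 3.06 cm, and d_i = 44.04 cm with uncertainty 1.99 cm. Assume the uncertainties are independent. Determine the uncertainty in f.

∂f/∂d_o = (d_i/(d_o+d_i))² = 0.163;  ∂f/∂d_i = (d_o/(d_o+d_i))² = 0.356
δf = √((∂f/∂d_o · δd_o)² + (∂f/∂d_i · δd_i)²) = √(0.249 + 0.501) = 0.866 cm

0.866 cm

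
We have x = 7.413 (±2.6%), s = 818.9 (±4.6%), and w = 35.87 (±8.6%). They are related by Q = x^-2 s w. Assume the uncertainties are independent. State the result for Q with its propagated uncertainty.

Each factor contributes (exponent × relative error)² to (δQ/Q)²:
  (-2·δx/x)² = (-2×0.0260)² = 0.00270;  (1·δs/s)² = (1×0.0460)² = 0.00212;  (1·δw/w)² = (1×0.0860)² = 0.00740
δQ/Q = √(0.0122) = 0.111
Q = 534.5, so δQ = 0.111 × 534.5 = 59.1.

534.5 ± 59.1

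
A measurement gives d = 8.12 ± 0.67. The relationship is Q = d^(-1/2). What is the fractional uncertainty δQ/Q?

Q ∝ d^(-1/2), so δQ/Q = |−½| · δd/d = 0.5 × 0.0825 = 0.0413.

0.0413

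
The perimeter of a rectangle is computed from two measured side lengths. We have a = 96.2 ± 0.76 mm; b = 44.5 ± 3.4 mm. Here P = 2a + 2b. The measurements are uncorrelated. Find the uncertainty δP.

6.97 mm

Absolute uncertainties add in quadrature for a linear combination:
  (2·δa)² = 2.31;  (2·δb)² = 46.2
δP = √(48.6) = 6.97 mm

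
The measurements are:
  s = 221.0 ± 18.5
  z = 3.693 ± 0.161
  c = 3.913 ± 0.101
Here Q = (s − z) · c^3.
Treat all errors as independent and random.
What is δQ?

Let u = s − z = 217.3. δu = √(δs² + δz²) = √(342 + 0.0259) = 18.5, so δu/u = 0.0851.
Q is then a monomial in u, c:
δQ/Q = √((δu/u)² + (3·δc/c)²) = √(0.00725 + 0.00600) = 0.115
Q = 13020, so δQ = 0.115 × 13020 = 1500.

1500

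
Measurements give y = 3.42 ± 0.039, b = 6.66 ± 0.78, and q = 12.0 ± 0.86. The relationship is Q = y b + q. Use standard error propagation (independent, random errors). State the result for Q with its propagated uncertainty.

34.8 ± 2.81

Let p = y·b = 22.8. δp/p = √((1·δy/y)² + (1·δb/b)²) = √(0.000130 + 0.0137) = 0.118, so δp = 2.68.
Q = p + q: δQ = √(δp² + δq²) = √(7.18 + 0.740) = 2.81
Q = 34.8.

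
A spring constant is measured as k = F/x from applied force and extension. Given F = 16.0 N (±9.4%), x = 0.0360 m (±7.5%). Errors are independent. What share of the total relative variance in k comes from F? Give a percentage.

(δk/k)² = (1·δF/F)² + (-1·δx/x)²
  F term: (1×0.0940)² = 0.00884
  x term: (-1×0.0750)² = 0.00562
Total = 0.0145. Share from F = 0.00884/0.0145 = 0.611.

61.1%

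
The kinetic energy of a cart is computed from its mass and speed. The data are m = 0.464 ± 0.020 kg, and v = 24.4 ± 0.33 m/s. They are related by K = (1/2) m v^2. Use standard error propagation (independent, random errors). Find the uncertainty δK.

K is a product of powers, so relative uncertainties combine in quadrature:
  (1·δm/m)² = (1×0.0431)² = 0.00186;  (2·δv/v)² = (2×0.0135)² = 0.000732
δK/K = √(0.00259) = 0.0509
K = 138 J, so δK = 0.0509 × 138 = 7.03 J.

7.03 J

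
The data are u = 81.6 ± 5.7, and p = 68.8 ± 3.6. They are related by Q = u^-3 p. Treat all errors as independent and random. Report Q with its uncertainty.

For a monomial Q ∝ u^-3, p, fractional errors add in quadrature:
  (-3·δu/u)² = (-3×0.0699)² = 0.0439;  (1·δp/p)² = (1×0.0523)² = 0.00274
δQ/Q = √(0.0467) = 0.216
Q = 0.000127, so δQ = 0.216 × 0.000127 = 2.73e-05.

(1.27 ± 0.273) × 10^-4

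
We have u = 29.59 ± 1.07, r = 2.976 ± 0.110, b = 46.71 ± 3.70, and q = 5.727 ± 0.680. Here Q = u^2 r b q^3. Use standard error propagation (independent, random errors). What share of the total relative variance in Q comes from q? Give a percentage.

(δQ/Q)² = (2·δu/u)² + (1·δr/r)² + (1·δb/b)² + (3·δq/q)²
  u term: (2×0.0362)² = 0.00523
  r term: (1×0.0370)² = 0.00137
  b term: (1×0.0792)² = 0.00627
  q term: (3×0.119)² = 0.127
Total = 0.140. Share from q = 0.127/0.140 = 0.908.

90.8%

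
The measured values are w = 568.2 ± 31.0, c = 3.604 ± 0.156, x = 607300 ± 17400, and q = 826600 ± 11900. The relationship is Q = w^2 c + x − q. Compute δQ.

1.38e+05

Let p = w^2·c = 1.164e+06. δp/p = √((2·δw/w)² + (1·δc/c)²) = √(0.0119 + 0.00187) = 0.117, so δp = 1.37e+05.
Q = p + x − q: δQ = √(δp² + δx² + δq²) = √(1.87e+10 + 3.03e+08 + 1.42e+08) = 1.38e+05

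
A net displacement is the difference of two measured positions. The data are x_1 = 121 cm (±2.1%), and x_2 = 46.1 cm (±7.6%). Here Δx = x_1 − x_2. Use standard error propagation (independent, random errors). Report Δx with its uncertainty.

Δx is a linear combination, so absolute uncertainties add in quadrature:
  (δx_1)² = 6.46;  (δx_2)² = 12.3
δΔx = √(18.7) = 4.33 cm
Δx = 74.9 cm.

74.9 ± 4.33 cm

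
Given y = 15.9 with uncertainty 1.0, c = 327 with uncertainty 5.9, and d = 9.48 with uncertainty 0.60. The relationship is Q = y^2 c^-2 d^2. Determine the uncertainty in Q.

0.0387

Since Q is a product/quotient, work with relative uncertainties:
  (2·δy/y)² = (2×0.0629)² = 0.0158;  (-2·δc/c)² = (-2×0.0180)² = 0.00130;  (2·δd/d)² = (2×0.0633)² = 0.0160
δQ/Q = √(0.0331) = 0.182
Q = 0.212, so δQ = 0.182 × 0.212 = 0.0387.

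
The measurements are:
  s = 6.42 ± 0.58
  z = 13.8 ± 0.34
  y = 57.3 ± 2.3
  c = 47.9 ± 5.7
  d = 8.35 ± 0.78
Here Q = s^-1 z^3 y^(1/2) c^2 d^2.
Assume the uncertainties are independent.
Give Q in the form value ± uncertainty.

Products/powers → add relative errors in quadrature, weighted by exponent:
  (-1·δs/s)² = (-1×0.0903)² = 0.00816;  (3·δz/z)² = (3×0.0246)² = 0.00546;  (½·δy/y)² = (0.5×0.0401)² = 0.000403;  (2·δc/c)² = (2×0.119)² = 0.0566;  (2·δd/d)² = (2×0.0934)² = 0.0349
δQ/Q = √(0.106) = 0.325
Q = 4.96e+08, so δQ = 0.325 × 4.96e+08 = 1.61e+08.

(4.96 ± 1.61) × 10^8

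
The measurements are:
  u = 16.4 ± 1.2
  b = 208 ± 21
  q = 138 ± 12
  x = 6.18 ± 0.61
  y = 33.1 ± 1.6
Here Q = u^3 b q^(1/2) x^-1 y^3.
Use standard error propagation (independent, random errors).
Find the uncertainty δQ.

1.91e+10

Q is a product of powers, so relative uncertainties combine in quadrature:
  (3·δu/u)² = (3×0.0732)² = 0.0482;  (1·δb/b)² = (1×0.101)² = 0.0102;  (½·δq/q)² = (0.5×0.0870)² = 0.00189;  (-1·δx/x)² = (-1×0.0987)² = 0.00974;  (3·δy/y)² = (3×0.0483)² = 0.0210
δQ/Q = √(0.0910) = 0.302
Q = 6.32e+10, so δQ = 0.302 × 6.32e+10 = 1.91e+10.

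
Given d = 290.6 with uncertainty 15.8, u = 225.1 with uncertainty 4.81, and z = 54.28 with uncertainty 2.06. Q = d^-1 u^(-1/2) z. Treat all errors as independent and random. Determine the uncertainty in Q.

0.000836

Since Q is a product/quotient, work with relative uncertainties:
  (-1·δd/d)² = (-1×0.0544)² = 0.00296;  (−½·δu/u)² = (-0.5×0.0214)² = 0.000114;  (1·δz/z)² = (1×0.0380)² = 0.00144
δQ/Q = √(0.00451) = 0.0672
Q = 0.01245, so δQ = 0.0672 × 0.01245 = 0.000836.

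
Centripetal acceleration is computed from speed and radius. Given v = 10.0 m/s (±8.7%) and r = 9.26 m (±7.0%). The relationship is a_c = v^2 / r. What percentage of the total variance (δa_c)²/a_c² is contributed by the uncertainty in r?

13.9%

(δa_c/a_c)² = (2·δv/v)² + (-1·δr/r)²
  v term: (2×0.0870)² = 0.0303
  r term: (-1×0.0700)² = 0.00490
Total = 0.0352. Share from r = 0.00490/0.0352 = 0.139.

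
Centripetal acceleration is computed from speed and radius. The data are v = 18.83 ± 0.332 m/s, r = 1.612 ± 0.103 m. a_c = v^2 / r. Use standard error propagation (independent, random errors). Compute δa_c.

16.1 m/s^2

Relative error in a monomial: (δa_c/a_c)² = Σ (nᵢ · δxᵢ/xᵢ)².
  (2·δv/v)² = (2×0.0176)² = 0.00124;  (-1·δr/r)² = (-1×0.0639)² = 0.00408
δa_c/a_c = √(0.00533) = 0.0730
a_c = 220.0 m/s^2, so δa_c = 0.0730 × 220.0 = 16.1 m/s^2.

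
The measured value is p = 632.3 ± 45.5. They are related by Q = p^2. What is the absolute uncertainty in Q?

57500

Q ∝ p^2, so δQ/Q = |2| · δp/p = 2 × 0.0720 = 0.144.
Q = 399800, so δQ = 0.144 × 399800 = 57500.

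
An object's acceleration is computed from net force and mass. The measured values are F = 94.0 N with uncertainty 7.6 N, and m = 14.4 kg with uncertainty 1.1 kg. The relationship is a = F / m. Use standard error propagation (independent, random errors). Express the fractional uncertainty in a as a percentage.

11.1%

Since a is a product/quotient, work with relative uncertainties:
  (1·δF/F)² = (1×0.0809)² = 0.00654;  (-1·δm/m)² = (-1×0.0764)² = 0.00584
δa/a = √(0.0124) = 0.111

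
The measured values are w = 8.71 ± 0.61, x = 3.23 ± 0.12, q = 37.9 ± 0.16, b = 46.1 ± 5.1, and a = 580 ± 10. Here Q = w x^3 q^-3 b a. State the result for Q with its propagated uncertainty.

144 ± 25.0

For a monomial Q ∝ w, x^3, q^-3, b, a, fractional errors add in quadrature:
  (1·δw/w)² = (1×0.0700)² = 0.00490;  (3·δx/x)² = (3×0.0372)² = 0.0124;  (-3·δq/q)² = (-3×0.00422)² = 0.000160;  (1·δb/b)² = (1×0.111)² = 0.0122;  (1·δa/a)² = (1×0.0172)² = 0.000297
δQ/Q = √(0.0300) = 0.173
Q = 144, so δQ = 0.173 × 144 = 25.0.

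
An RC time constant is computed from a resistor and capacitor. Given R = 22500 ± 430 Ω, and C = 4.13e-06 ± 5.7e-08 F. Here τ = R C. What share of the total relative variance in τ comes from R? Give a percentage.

(δτ/τ)² = (1·δR/R)² + (1·δC/C)²
  R term: (1×0.0191)² = 0.000365
  C term: (1×0.0138)² = 0.000190
Total = 0.000556. Share from R = 0.000365/0.000556 = 0.657.

65.7%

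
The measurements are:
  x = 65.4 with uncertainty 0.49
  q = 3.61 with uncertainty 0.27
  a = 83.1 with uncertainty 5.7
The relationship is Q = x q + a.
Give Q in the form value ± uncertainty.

Let p = x·q = 236. δp/p = √((1·δx/x)² + (1·δq/q)²) = √(5.61e-05 + 0.00559) = 0.0752, so δp = 17.7.
Q = p + a: δQ = √(δp² + δa²) = √(315 + 32.5) = 18.6
Q = 319.

319 ± 18.6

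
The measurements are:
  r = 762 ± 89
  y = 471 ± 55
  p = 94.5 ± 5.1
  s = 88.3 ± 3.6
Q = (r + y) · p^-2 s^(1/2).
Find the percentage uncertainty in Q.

Let u = r + y = 1230. δu = √(δr² + δy²) = √(7920 + 3020) = 105, so δu/u = 0.0849.
Q is then a monomial in u, p, s:
δQ/Q = √((δu/u)² + (-2·δp/p)² + (½·δs/s)²) = √(0.00720 + 0.0117 + 0.000416) = 0.139

13.9%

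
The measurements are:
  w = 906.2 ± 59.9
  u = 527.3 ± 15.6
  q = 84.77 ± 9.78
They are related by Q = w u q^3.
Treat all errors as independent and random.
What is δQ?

1.03e+11

Q is a product of powers, so relative uncertainties combine in quadrature:
  (1·δw/w)² = (1×0.0661)² = 0.00437;  (1·δu/u)² = (1×0.0296)² = 0.000875;  (3·δq/q)² = (3×0.115)² = 0.120
δQ/Q = √(0.125) = 0.354
Q = 2.911e+11, so δQ = 0.354 × 2.911e+11 = 1.03e+11.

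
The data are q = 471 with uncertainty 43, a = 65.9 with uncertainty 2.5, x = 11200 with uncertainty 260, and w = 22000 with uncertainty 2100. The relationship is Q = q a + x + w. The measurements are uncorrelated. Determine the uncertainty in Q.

3730

Let p = q·a = 31000. δp/p = √((1·δq/q)² + (1·δa/a)²) = √(0.00833 + 0.00144) = 0.0989, so δp = 3070.
Q = p + x + w: δQ = √(δp² + δx² + δw²) = √(9.42e+06 + 67600 + 4.41e+06) = 3730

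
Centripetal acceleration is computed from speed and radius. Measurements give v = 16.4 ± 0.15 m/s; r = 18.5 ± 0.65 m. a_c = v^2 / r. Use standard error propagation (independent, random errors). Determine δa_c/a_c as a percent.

For a monomial a_c ∝ v^2, r^-1, fractional errors add in quadrature:
  (2·δv/v)² = (2×0.00915)² = 0.000335;  (-1·δr/r)² = (-1×0.0351)² = 0.00123
δa_c/a_c = √(0.00157) = 0.0396

3.96%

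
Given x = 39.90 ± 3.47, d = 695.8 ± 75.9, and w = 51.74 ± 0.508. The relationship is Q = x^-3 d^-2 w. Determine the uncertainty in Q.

Each factor contributes (exponent × relative error)² to (δQ/Q)²:
  (-3·δx/x)² = (-3×0.0870)² = 0.0681;  (-2·δd/d)² = (-2×0.109)² = 0.0476;  (1·δw/w)² = (1×0.00982)² = 9.64e-05
δQ/Q = √(0.116) = 0.340
Q = 1.682e-09, so δQ = 0.340 × 1.682e-09 = 5.72e-10.

5.72e-10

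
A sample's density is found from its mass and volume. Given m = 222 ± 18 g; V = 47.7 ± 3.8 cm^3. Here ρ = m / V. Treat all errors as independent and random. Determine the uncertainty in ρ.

0.529 g/cm^3

Each factor contributes (exponent × relative error)² to (δρ/ρ)²:
  (1·δm/m)² = (1×0.0811)² = 0.00657;  (-1·δV/V)² = (-1×0.0797)² = 0.00635
δρ/ρ = √(0.0129) = 0.114
ρ = 4.65 g/cm^3, so δρ = 0.114 × 4.65 = 0.529 g/cm^3.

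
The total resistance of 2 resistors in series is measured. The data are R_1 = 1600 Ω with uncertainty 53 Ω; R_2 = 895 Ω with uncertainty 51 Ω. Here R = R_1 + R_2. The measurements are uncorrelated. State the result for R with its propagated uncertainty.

Each term contributes (cᵢ δxᵢ)² to (δR)²:
  (δR_1)² = 2810;  (δR_2)² = 2600
δR = √(5410) = 73.6 Ω
R = 2500 Ω.

2500 ± 73.6 Ω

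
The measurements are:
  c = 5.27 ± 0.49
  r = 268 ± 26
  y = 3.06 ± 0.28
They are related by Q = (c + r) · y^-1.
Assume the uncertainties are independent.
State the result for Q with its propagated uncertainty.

Let u = c + r = 273. δu = √(δc² + δr²) = √(0.240 + 676) = 26.0, so δu/u = 0.0952.
Q is then a monomial in u, y:
δQ/Q = √((δu/u)² + (-1·δy/y)²) = √(0.00906 + 0.00837) = 0.132
Q = 89.3, so δQ = 0.132 × 89.3 = 11.8.

89.3 ± 11.8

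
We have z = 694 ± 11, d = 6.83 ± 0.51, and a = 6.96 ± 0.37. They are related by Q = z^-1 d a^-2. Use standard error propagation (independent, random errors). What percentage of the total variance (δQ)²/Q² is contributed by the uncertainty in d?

32.5%

(δQ/Q)² = (-1·δz/z)² + (1·δd/d)² + (-2·δa/a)²
  z term: (-1×0.0159)² = 0.000251
  d term: (1×0.0747)² = 0.00558
  a term: (-2×0.0532)² = 0.0113
Total = 0.0171. Share from d = 0.00558/0.0171 = 0.325.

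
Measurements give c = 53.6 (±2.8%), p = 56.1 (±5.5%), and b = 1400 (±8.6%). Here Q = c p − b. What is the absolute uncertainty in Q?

Let w = c·p = 3010. δw/w = √((1·δc/c)² + (1·δp/p)²) = √(0.000784 + 0.00302) = 0.0617, so δw = 186.
Q = w − b: δQ = √(δw² + δb²) = √(34400 + 14500) = 221

221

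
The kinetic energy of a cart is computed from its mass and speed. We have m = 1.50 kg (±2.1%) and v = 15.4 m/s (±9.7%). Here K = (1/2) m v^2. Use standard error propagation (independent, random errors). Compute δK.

For a monomial K ∝ m, v^2, fractional errors add in quadrature:
  (1·δm/m)² = (1×0.0210)² = 0.000441;  (2·δv/v)² = (2×0.0970)² = 0.0376
δK/K = √(0.0381) = 0.195
K = 178 J, so δK = 0.195 × 178 = 34.7 J.

34.7 J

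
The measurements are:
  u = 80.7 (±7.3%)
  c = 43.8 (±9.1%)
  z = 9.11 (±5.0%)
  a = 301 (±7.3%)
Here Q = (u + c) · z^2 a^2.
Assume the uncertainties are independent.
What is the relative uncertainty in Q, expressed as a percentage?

18.6%

Let w = u + c = 124. δw = √(δu² + δc²) = √(34.7 + 15.9) = 7.11, so δw/w = 0.0571.
Q is then a monomial in w, z, a:
δQ/Q = √((δw/w)² + (2·δz/z)² + (2·δa/a)²) = √(0.00326 + 0.0100 + 0.0213) = 0.186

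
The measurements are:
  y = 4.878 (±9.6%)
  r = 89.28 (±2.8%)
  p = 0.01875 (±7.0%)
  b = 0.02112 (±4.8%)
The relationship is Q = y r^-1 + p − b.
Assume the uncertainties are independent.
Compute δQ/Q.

Let w = y·r^-1 = 0.05464. δw/w = √((1·δy/y)² + (-1·δr/r)²) = √(0.00922 + 0.000784) = 0.100, so δw = 0.00546.
Q = w + p − b: δQ = √(δw² + δp² + δb²) = √(2.99e-05 + 1.72e-06 + 1.03e-06) = 0.00571
Q = 0.05227, so δQ/Q = 0.00571/0.05227 = 0.109.

0.109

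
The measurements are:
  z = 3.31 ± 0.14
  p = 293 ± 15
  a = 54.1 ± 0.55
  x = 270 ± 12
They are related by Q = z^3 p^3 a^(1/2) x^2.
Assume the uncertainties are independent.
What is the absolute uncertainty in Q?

1.07e+14

Each factor contributes (exponent × relative error)² to (δQ/Q)²:
  (3·δz/z)² = (3×0.0423)² = 0.0161;  (3·δp/p)² = (3×0.0512)² = 0.0236;  (½·δa/a)² = (0.5×0.0102)² = 2.58e-05;  (2·δx/x)² = (2×0.0444)² = 0.00790
δQ/Q = √(0.0476) = 0.218
Q = 4.89e+14, so δQ = 0.218 × 4.89e+14 = 1.07e+14.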